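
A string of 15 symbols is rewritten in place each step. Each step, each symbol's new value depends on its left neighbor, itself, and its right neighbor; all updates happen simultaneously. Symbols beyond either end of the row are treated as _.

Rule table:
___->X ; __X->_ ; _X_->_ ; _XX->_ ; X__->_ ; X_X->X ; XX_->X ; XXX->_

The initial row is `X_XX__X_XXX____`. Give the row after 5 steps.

X____X_X__X___X

step 1: _X_X___X__X_XXX
step 2: __X__X_____X__X
step 3: X______XXX_____
step 4: __XXXX___X_XXXX
step 5: X____X_X__X___X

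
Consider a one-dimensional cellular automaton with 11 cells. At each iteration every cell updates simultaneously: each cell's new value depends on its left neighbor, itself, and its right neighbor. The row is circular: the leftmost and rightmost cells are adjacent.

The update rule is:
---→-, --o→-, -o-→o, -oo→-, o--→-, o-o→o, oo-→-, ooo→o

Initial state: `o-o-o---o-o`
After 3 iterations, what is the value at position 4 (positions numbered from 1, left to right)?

-

-oooo---oo-
--oo-------
-----------
position 4 holds -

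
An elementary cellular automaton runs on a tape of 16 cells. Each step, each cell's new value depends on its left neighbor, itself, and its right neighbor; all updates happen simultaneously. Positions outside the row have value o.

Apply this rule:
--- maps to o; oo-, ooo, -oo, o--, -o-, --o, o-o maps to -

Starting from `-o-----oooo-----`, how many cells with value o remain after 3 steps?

6

step 1: ---ooo------ooo-
step 2: -o-----oooo-----  (repeats step 0; period 2)
step 3: ---ooo------ooo-
count of o: 6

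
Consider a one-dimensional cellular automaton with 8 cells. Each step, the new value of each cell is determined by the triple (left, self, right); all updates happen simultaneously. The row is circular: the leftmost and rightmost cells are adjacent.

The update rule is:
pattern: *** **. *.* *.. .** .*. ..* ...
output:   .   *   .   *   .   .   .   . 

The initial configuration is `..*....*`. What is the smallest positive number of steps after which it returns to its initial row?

*..*....
.*..*...
..*..*..
...*..*.
....*..*
*....*..
.*....*.
..*....*

8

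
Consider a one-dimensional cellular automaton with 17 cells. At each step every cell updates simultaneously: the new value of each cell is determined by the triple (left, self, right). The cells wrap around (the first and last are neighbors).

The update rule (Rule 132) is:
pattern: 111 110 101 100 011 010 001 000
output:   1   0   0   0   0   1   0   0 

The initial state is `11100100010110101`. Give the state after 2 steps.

11000100010000100
00000100010000100

00000100010000100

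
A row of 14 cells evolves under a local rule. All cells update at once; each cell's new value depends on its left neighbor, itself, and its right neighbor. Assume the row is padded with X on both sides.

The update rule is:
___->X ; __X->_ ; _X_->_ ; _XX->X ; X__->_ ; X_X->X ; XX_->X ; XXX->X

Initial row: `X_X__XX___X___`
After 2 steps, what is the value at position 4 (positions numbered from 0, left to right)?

XX___XX_X___X_
XX_X_XXX__X__X
position 4 holds _

_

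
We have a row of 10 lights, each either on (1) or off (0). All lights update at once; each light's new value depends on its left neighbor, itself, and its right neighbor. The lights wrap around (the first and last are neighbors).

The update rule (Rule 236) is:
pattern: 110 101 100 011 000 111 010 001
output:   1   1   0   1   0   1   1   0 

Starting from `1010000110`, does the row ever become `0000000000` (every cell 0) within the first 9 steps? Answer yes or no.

no

1110000111
1110000111  (fixed point — unchanged through step 9)
step 9 is 1110000111, still not uniform 0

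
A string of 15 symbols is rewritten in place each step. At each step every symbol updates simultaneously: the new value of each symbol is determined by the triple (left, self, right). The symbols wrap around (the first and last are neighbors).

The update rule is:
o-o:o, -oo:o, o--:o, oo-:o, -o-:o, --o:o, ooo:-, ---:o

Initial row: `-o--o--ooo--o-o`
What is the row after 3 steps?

step 1: oooooooo-oooooo
step 2: -------ooo-----
step 3: oooooooo-oooooo

oooooooo-oooooo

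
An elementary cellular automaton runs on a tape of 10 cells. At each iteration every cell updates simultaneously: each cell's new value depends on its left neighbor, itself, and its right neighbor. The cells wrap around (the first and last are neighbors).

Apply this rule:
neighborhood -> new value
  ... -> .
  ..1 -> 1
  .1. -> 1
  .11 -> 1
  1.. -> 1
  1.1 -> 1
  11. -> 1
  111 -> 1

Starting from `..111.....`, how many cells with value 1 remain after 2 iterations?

.11111....
1111111...
count of 1: 7

7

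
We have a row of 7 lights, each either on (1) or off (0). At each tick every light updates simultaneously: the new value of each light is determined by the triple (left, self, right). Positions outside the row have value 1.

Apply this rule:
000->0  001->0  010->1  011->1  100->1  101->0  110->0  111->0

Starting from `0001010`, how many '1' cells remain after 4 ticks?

1001010
0101010
0101010  (fixed point — unchanged through tick 4)
count of 1: 3

3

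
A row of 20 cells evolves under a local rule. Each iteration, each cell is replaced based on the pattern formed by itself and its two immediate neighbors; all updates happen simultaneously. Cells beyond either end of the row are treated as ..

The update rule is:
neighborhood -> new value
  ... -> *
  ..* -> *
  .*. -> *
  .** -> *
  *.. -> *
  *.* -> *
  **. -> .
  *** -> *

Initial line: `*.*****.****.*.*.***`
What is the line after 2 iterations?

*****.****.*******.*

iteration 1: ******.****.*******.
iteration 2: *****.****.*******.*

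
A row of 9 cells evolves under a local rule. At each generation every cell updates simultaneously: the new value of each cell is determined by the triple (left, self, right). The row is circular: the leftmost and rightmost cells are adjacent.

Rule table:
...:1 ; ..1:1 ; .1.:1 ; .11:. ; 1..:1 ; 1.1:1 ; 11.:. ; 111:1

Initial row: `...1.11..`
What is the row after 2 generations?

1111.11.1

generation 1: 11111..11
generation 2: 1111.11.1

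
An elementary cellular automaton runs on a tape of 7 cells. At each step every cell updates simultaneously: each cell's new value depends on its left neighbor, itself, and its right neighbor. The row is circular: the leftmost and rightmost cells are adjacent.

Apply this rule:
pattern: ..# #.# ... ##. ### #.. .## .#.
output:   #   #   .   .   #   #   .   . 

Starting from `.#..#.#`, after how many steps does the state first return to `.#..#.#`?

2

step 1: #.##.#.
step 2: .#..#.#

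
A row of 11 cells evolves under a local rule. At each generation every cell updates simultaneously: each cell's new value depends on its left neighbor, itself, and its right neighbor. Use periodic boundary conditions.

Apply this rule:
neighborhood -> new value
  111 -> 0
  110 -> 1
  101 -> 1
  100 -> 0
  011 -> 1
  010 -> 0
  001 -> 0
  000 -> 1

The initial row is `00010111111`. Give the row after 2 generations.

01001100001
10001101100

10001101100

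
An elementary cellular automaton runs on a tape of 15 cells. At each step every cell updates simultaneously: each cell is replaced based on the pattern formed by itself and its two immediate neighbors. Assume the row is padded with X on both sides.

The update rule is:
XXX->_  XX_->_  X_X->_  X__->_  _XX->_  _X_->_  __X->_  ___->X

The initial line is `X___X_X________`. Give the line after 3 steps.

_XX_____XXXXXX_

__X_____XXXXXX_
____XXX________
_XX_____XXXXXX_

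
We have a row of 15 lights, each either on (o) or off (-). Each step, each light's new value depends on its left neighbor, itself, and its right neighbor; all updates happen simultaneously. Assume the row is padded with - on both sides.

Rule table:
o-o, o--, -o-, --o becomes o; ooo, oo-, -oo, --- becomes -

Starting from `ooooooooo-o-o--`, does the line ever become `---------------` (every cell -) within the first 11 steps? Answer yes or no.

step 1: ---------ooooo-
step 2: --------o-----o
step 3: -------ooo---oo
step 4: ------o---o-o--
step 5: -----ooo-ooooo-
step 6: ----o---o-----o
step 7: ---ooo-ooo---oo
step 8: --o---o---o-o--
step 9: -ooo-ooo-ooooo-
step 10: o---o---o-----o
step 11: oo-ooo-ooo---oo
step 11 is oo-ooo-ooo---oo, still not uniform -

no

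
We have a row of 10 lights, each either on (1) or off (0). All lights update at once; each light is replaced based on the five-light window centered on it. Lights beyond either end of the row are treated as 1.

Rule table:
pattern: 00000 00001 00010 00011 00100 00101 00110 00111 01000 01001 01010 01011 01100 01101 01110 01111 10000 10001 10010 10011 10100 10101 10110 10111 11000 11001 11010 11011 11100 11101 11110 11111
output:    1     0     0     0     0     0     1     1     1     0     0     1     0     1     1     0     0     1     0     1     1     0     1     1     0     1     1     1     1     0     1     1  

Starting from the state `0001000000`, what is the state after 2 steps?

1100011011

0100101100
1100011011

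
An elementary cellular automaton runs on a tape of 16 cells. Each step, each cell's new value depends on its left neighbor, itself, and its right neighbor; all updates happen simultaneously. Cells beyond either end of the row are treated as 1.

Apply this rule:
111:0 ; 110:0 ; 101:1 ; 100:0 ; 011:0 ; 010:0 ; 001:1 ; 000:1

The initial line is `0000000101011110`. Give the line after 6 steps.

0111111010100001
1000000101001110
0011111010010001
0100000100100110
1001111001001001
0010000010010010

0010000010010010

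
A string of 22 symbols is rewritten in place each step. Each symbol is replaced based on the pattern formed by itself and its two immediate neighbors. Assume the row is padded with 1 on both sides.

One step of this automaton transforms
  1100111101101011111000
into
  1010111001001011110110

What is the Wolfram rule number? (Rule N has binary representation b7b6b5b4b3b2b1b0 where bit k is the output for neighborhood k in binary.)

157

position 0: 111 → 1  (bit 7 = 1)
position 1: 110 → 0  (bit 6 = 0)
position 8: 101 → 0  (bit 5 = 0)
position 2: 100 → 1  (bit 4 = 1)
position 4: 011 → 1  (bit 3 = 1)
position 12: 010 → 1  (bit 2 = 1)
position 3: 001 → 0  (bit 1 = 0)
position 20: 000 → 1  (bit 0 = 1)
bits b7..b0 = 10011101 = 157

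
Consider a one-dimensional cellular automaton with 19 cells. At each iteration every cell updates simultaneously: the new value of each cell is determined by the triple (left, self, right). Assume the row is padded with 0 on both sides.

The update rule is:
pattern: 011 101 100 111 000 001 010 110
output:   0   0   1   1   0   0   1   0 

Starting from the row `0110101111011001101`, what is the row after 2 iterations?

iteration 1: 0000100110000100001
iteration 2: 0000110001000110001

0000110001000110001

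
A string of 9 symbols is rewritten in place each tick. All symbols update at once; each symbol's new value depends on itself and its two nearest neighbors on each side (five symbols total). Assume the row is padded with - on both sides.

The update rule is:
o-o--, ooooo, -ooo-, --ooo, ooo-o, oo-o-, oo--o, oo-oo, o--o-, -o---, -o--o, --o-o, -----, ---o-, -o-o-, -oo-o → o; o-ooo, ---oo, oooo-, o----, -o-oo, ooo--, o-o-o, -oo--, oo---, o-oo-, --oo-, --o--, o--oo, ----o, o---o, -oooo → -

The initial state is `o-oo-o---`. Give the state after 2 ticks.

-o-o--ooo

o--oooo-o
-o-o--ooo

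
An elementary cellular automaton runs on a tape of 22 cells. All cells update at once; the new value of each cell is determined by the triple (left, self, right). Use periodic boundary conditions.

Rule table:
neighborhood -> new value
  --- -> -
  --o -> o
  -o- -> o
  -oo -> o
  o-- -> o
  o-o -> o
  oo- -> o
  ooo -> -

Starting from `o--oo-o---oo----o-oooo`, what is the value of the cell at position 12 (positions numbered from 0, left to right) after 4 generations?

generation 1: oooooooo-oooo--oooo---
generation 2: o------ooo--oooo--oo-o
generation 3: oo----oo-oooo--ooooooo
generation 4: -oo--ooooo--oooo------
position 12 holds o

o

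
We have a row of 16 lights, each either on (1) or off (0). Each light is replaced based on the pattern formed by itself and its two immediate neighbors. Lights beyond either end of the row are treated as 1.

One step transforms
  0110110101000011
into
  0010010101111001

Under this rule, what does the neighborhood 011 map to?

At position 1 the neighborhood is 011; the next row has 0 there.

0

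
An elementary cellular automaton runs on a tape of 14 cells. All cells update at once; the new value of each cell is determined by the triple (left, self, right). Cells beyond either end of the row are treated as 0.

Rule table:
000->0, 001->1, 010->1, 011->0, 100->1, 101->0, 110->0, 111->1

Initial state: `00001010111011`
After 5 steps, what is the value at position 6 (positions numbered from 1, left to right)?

1

00011010010000
00100011111000
01110101110100
10100100100110
10111111111001
position 6 holds 1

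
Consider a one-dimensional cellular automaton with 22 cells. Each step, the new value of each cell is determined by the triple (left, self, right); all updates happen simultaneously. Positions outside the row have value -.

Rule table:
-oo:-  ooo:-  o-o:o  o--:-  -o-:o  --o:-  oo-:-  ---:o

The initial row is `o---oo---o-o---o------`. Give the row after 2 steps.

ooo-oo-oo---ooooo-----

o-o----o-ooo-o-o-ooooo
ooo-oo-oo---ooooo-----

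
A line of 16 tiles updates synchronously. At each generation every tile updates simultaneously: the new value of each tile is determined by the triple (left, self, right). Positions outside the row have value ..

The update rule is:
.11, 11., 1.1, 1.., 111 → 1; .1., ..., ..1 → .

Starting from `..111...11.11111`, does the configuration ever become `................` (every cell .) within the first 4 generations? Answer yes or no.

no

generation 1: ..1111..11111111
generation 2: ..11111.11111111
generation 3: ..11111111111111
generation 4: ..11111111111111
generation 4 is ..11111111111111, still not uniform .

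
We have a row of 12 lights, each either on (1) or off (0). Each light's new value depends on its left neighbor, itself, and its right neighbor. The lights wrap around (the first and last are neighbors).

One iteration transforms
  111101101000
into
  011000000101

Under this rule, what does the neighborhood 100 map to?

At position 9 the neighborhood is 100; the next row has 1 there.

1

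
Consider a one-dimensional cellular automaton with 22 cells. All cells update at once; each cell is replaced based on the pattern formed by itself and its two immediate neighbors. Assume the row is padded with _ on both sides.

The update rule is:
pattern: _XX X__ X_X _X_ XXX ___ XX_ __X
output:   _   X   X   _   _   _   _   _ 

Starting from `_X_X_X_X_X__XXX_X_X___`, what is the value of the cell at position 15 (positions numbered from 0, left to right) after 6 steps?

X

__X_X_X_X_X____X_X_X__
___X_X_X_X_X____X_X_X_
____X_X_X_X_X____X_X_X
_____X_X_X_X_X____X_X_
______X_X_X_X_X____X_X
_______X_X_X_X_X____X_
position 15 holds X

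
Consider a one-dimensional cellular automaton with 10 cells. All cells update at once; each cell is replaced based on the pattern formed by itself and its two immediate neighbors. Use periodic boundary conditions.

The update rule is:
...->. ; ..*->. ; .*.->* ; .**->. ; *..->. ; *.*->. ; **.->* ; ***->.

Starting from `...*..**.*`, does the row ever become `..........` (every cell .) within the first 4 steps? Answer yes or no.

...*...*.*
...*...*.*  (fixed point — unchanged through step 4)
step 4 is ...*...*.*, still not uniform .

no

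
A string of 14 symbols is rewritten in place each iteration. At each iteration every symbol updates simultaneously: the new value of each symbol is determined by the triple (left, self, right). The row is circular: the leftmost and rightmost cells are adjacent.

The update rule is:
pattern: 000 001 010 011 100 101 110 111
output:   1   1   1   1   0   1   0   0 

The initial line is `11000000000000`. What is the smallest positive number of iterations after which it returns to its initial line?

10011111111111
00110000000000
11100111111111
00001100000000
11111001111111
00000011000000
11111110011111
00000000110000
11111111100111
00000000001100
11111111111001
00000000000011
01111111111110
11000000000000

14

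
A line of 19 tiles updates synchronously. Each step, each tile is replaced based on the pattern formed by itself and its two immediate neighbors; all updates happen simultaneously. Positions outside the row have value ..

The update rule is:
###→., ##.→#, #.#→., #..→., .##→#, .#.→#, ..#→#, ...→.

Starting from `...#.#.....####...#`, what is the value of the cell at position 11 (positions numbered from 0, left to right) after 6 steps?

#

..##.#....##..#..##
.###.#...###.##.###
##.#.#..##.#.##.#.#
##.#.#.###.#.##.#.#
##.#.#.#.#.#.##.#.#
##.#.#.#.#.#.##.#.#
position 11 holds #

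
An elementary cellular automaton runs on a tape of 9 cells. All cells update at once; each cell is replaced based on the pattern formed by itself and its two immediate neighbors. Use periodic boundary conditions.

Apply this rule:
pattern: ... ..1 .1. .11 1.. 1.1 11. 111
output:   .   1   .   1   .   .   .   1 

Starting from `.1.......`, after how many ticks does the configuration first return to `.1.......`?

1........
........1
.......1.
......1..
.....1...
....1....
...1.....
..1......
.1.......

9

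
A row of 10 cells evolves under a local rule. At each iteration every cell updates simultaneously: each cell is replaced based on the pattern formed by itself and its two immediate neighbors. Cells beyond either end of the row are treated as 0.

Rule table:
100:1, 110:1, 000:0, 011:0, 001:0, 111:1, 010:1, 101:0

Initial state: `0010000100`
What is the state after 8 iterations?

0000000101

0011000110
0001100011
0000110001
0000011001
0000001101
0000000101
0000000101  (fixed point — unchanged through iteration 8)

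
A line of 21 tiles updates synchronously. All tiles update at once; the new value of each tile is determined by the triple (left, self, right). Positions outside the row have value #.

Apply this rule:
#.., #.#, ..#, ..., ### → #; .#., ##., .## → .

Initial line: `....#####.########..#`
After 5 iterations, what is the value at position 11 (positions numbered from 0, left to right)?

####.###.#.######.##.
###.#.#.#.#.####.#..#
##.#.#.#.#.#.##.#.##.
#.#.#.#.#.#.#..#.#..#
.#.#.#.#.#.#.##.#.##.
position 11 holds #

#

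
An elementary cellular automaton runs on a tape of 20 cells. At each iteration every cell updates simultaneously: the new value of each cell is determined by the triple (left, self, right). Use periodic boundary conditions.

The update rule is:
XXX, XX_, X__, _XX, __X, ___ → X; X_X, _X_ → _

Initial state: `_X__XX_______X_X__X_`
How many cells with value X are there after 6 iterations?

18

iteration 1: X_XXXXXXXXXXX___XX_X
iteration 2: X_XXXXXXXXXXXXXXXX_X
iteration 3: X_XXXXXXXXXXXXXXXX_X  (fixed point — unchanged through iteration 6)
count of X: 18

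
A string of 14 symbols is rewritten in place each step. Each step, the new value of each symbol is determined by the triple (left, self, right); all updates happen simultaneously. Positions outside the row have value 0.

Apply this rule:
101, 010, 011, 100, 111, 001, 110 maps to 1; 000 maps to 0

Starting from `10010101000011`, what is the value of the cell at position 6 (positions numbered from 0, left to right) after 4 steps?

1

11111111100111
11111111111111
11111111111111  (fixed point — unchanged through step 4)
position 6 holds 1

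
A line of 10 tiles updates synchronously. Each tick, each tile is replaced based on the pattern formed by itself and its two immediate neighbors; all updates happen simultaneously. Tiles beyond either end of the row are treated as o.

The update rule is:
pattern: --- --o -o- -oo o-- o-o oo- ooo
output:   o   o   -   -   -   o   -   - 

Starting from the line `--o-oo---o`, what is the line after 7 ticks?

o--o--o-o-

-o-o---oo-
o-o--oo--o
-o--o---o-
o--o--oo-o
--o--o--o-
-o--o--o-o
o--o--o-o-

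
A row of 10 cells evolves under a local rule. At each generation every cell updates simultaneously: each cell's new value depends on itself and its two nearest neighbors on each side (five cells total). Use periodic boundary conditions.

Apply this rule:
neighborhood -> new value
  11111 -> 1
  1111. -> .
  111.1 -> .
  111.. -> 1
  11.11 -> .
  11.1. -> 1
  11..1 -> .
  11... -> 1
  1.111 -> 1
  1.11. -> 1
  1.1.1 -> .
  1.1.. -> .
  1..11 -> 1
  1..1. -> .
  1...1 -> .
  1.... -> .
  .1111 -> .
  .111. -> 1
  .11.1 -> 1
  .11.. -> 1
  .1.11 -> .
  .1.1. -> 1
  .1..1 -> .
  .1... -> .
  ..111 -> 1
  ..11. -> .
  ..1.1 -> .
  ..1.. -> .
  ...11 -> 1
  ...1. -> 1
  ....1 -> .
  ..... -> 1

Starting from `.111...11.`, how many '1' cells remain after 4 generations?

11111.1.1.
1.1..1.1..
.1....1...
1....1....
count of 1: 2

2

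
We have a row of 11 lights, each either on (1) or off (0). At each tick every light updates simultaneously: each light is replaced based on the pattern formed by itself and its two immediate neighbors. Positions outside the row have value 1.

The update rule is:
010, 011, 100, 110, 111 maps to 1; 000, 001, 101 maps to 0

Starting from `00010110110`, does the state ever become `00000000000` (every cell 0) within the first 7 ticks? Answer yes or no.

no

tick 1: 10010110110
tick 2: 11010110110
tick 3: 11010110110  (fixed point — unchanged through tick 7)
tick 7 is 11010110110, still not uniform 0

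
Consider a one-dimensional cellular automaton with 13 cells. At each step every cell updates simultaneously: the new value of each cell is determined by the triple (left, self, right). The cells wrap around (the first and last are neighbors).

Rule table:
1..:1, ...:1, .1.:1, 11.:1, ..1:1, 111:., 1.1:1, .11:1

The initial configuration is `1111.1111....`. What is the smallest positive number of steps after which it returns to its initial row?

2

step 1: 1..111..11111
step 2: 1111.1111....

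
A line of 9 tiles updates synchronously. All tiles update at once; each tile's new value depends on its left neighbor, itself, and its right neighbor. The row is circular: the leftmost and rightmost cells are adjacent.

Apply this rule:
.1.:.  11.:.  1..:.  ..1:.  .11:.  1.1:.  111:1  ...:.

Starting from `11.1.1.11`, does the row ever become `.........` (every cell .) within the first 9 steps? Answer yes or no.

yes

1.......1
.........
all cells are . at step 2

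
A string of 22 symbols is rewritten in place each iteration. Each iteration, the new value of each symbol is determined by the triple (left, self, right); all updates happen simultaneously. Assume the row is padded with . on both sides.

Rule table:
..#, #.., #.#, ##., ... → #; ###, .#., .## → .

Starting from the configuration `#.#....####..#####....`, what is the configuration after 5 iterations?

.#.##...###....#####.#

.#.####...###....#####
#.#...####..#####....#
.#.###...###....#####.
#.#..####..#####....##
.#.##...###....#####.#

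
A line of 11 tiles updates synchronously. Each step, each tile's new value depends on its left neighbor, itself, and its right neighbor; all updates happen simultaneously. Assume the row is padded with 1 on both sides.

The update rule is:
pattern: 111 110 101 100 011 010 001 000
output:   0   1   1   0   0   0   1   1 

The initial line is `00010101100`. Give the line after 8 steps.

step 1: 01101010101
step 2: 10110101010
step 3: 11011010101
step 4: 01101101010
step 5: 10110110101
step 6: 11011011010
step 7: 01101101101
step 8: 10110110110

10110110110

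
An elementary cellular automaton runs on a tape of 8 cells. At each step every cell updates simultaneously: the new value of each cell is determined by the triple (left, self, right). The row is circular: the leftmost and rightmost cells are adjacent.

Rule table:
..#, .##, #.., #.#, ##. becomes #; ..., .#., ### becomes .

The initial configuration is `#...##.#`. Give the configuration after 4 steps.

######.#

##.#####
.###....
##.##...
######.#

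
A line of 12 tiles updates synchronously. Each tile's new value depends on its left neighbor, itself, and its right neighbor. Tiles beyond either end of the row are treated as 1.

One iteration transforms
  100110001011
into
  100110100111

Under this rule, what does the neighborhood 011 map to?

1

At position 3 the neighborhood is 011; the next row has 1 there.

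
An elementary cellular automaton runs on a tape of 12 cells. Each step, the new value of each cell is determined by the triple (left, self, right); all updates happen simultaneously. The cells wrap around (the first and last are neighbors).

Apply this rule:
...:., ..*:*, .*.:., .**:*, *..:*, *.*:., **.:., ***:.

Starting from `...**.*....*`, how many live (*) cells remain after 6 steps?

step 1: *.**...*..*.
step 2: ..*.*.*.**..
step 3: .*......*.*.
step 4: *.*....*...*
step 5: ...*..*.*.**
step 6: *.*.**....*.
count of *: 5

5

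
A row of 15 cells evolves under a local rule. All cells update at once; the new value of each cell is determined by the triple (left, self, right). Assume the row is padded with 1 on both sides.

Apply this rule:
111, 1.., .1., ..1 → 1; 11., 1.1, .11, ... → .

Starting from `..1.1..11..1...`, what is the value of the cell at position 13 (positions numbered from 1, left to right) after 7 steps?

.

111.111..1111.1
11...1.11.11...
1.1.11......1.1
..1...1....11..
1111.111..1..11
111...1.11111.1
11.1.11..111...
position 13 holds .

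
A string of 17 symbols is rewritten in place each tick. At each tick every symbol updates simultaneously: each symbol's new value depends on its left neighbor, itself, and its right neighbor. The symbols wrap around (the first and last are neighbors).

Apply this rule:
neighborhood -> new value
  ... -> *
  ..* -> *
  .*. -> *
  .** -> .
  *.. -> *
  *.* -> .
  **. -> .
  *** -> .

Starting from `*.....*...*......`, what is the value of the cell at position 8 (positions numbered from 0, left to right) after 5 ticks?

*

*****************
.................
*****************  (repeats tick 1; period 2)
tick 5: *****************
position 8 holds *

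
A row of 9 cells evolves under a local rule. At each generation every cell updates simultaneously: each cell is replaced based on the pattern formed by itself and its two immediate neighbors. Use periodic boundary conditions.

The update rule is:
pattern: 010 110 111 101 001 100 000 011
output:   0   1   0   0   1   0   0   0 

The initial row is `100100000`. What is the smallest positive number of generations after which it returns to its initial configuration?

9

001000001
010000010
100000100
000001001
000010010
000100100
001001000
010010000
100100000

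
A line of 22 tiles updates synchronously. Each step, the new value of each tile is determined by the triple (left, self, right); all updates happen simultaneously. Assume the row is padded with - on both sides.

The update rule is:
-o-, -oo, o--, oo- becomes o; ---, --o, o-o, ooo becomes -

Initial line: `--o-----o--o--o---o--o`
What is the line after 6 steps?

--o-o-o-oo-oo-o-o-oo-o

--oo----oo-oo-oo--oo-o
--ooo---oo-oo-ooo-oo-o
--o-oo--oo-oo-o-o-oo-o
--o-ooo-oo-oo-o-o-oo-o
--o-o-o-oo-oo-o-o-oo-o
--o-o-o-oo-oo-o-o-oo-o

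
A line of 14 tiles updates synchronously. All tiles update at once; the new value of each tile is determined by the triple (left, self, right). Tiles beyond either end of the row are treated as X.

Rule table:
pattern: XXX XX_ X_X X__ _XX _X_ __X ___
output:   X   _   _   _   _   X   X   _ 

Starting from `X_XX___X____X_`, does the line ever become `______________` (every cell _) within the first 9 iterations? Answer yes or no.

iteration 1: ______XX___XX_
iteration 2: _____X____X___
iteration 3: ____XX___XX__X
iteration 4: ___X____X___X_
iteration 5: __XX___XX__XX_
iteration 6: _X____X___X___
iteration 7: _X___XX__XX__X
iteration 8: _X__X___X___X_
iteration 9: _X_XX__XX__XX_
iteration 9 is _X_XX__XX__XX_, still not uniform _

no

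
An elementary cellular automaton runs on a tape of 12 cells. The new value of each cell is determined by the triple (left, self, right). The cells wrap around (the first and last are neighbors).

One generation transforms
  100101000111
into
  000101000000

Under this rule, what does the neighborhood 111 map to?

0

At position 10 the neighborhood is 111; the next row has 0 there.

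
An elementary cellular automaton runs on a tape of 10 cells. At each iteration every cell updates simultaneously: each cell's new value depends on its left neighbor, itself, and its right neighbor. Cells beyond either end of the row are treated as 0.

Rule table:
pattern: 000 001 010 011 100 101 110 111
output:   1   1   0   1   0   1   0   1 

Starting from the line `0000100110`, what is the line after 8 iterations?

1001001001

iteration 1: 1111001100
iteration 2: 1110011001
iteration 3: 1100110010
iteration 4: 1001100100
iteration 5: 0011001001
iteration 6: 1110010010
iteration 7: 1100100100
iteration 8: 1001001001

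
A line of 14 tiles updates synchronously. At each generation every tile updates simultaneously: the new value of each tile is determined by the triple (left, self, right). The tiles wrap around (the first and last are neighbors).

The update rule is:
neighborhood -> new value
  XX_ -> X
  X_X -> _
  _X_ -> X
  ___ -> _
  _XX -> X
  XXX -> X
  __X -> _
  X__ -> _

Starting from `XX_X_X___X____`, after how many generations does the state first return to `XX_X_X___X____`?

1

XX_X_X___X____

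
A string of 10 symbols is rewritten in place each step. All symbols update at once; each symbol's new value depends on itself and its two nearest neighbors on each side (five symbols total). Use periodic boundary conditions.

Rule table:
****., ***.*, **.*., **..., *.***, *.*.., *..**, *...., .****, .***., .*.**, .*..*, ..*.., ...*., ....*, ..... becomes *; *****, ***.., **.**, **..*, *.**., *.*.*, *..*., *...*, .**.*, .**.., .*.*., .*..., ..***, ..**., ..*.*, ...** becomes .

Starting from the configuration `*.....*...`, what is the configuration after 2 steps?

*.*****..*
..**.*..*.

..**.*..*.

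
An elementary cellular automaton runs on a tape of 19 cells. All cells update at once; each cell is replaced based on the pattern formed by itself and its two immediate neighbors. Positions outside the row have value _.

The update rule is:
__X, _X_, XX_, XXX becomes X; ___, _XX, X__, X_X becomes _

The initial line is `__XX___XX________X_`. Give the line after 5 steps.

_X_X__X_X___XX_X_X_

_X_X__X_X_______XX_
XX_X_XX_X______X_X_
_X_X__X_X_____XX_X_
XX_X_XX_X____X_X_X_
_X_X__X_X___XX_X_X_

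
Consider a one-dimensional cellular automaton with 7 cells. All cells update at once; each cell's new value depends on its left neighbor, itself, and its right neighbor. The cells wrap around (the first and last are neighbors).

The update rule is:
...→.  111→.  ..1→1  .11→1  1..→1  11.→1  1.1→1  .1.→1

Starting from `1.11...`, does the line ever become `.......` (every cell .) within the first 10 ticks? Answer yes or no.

yes

11111.1
....111
1..11.1
1111111
.......
all cells are . at tick 5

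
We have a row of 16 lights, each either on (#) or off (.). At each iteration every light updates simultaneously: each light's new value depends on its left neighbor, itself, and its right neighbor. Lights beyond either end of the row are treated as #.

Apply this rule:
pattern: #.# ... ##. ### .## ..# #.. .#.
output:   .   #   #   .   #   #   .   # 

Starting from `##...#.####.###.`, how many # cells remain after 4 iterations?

8

.#.###.#..#.#.#.
.#.#.#.#.##.#.#.
.#.#.#.#.##.#.#.  (fixed point — unchanged through iteration 4)
count of #: 8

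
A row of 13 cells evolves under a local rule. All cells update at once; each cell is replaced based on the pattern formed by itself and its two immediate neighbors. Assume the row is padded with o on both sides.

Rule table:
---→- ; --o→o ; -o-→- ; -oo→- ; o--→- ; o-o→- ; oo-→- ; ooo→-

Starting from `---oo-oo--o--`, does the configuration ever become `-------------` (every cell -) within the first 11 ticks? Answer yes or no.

--o------o--o
-o------o--o-
-------o--o--
------o--o--o
-----o--o--o-
----o--o--o--
---o--o--o--o
--o--o--o--o-
-o--o--o--o--
---o--o--o--o  (repeats tick 7; period 3)
tick 11: --o--o--o--o-
tick 11 is --o--o--o--o-, still not uniform -

no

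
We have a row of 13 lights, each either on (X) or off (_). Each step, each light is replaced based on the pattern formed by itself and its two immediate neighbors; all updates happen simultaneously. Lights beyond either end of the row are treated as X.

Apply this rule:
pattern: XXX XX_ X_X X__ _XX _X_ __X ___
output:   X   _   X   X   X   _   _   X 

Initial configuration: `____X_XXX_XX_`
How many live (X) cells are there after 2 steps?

XXX__XXX_XX_X
XX_X_XX_XX_XX
count of X: 9

9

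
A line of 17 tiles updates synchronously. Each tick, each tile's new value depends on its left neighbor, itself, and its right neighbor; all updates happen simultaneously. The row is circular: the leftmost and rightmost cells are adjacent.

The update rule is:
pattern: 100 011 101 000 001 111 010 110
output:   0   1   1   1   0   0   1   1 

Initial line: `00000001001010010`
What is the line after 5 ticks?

00000001001110010

11111101001110010
10000111001010011
10110101001110010
11111111001010011
00000001001110010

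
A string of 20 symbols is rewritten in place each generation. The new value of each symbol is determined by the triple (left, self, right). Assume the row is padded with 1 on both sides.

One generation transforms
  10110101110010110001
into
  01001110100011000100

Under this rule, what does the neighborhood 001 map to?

At position 11 the neighborhood is 001; the next row has 0 there.

0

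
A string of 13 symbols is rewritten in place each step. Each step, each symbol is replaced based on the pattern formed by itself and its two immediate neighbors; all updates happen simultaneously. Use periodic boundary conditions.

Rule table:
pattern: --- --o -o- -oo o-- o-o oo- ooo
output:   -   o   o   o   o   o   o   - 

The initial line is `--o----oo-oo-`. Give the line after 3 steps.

-ooo--oo---oo

-ooo--ooooooo
oo-oooo-----o
-ooo--oo---oo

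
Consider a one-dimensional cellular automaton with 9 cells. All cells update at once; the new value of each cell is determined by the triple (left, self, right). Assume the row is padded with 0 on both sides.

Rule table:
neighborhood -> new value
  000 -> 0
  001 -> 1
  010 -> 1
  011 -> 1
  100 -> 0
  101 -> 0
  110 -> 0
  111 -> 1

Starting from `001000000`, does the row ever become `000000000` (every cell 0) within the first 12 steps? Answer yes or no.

no

011000000
110000000
100000000
100000000  (fixed point — unchanged through step 12)
step 12 is 100000000, still not uniform 0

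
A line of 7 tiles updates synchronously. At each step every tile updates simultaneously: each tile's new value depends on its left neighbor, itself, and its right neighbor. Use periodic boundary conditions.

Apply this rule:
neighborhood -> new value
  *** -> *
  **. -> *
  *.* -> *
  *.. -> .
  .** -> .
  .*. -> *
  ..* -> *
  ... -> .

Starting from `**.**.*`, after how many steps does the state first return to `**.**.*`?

***.**.
.***.**
*.***.*
**.***.
.**.***
*.**.**
**.**.*

7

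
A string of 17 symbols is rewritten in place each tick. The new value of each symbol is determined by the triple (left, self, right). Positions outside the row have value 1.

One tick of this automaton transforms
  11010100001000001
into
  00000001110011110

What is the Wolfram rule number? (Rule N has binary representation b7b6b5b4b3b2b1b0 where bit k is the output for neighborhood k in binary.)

position 0: 111 → 0  (bit 7 = 0)
position 1: 110 → 0  (bit 6 = 0)
position 2: 101 → 0  (bit 5 = 0)
position 6: 100 → 0  (bit 4 = 0)
position 16: 011 → 0  (bit 3 = 0)
position 3: 010 → 0  (bit 2 = 0)
position 9: 001 → 1  (bit 1 = 1)
position 7: 000 → 1  (bit 0 = 1)
bits b7..b0 = 00000011 = 3

3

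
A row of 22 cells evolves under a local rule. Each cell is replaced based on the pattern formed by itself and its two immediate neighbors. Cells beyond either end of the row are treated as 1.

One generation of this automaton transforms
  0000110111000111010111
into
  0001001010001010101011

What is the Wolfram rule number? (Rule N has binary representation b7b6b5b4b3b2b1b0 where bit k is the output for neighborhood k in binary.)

position 8: 111 → 1  (bit 7 = 1)
position 5: 110 → 0  (bit 6 = 0)
position 6: 101 → 1  (bit 5 = 1)
position 0: 100 → 0  (bit 4 = 0)
position 4: 011 → 0  (bit 3 = 0)
position 17: 010 → 0  (bit 2 = 0)
position 3: 001 → 1  (bit 1 = 1)
position 1: 000 → 0  (bit 0 = 0)
bits b7..b0 = 10100010 = 162

162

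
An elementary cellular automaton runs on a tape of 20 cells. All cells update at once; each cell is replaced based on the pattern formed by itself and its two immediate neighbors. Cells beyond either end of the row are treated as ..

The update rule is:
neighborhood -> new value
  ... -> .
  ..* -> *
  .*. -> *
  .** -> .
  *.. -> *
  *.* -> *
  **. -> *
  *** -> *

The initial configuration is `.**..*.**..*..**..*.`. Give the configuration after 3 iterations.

*.*****.******.*****
**.*****.******.****
.**.*****.******.***

.**.*****.******.***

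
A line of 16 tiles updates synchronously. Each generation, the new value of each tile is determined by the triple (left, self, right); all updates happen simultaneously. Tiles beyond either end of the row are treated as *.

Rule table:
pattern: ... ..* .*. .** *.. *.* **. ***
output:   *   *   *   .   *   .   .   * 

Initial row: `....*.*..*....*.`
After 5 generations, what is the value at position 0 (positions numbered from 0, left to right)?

generation 1: *****.*********.
generation 2: ****...*******..
generation 3: ***.***.*****.**
generation 4: **...*...***...*
generation 5: *.*******.*.***.
position 0 holds *

*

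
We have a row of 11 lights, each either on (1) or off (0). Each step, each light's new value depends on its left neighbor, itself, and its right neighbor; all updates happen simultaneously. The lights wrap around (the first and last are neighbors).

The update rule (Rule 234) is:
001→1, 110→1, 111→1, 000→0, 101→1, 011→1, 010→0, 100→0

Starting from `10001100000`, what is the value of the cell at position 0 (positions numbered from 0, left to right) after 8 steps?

00011100001
00111100010
01111100100
11111101000
11111110001
11111110011
11111110111
11111111111
position 0 holds 1

1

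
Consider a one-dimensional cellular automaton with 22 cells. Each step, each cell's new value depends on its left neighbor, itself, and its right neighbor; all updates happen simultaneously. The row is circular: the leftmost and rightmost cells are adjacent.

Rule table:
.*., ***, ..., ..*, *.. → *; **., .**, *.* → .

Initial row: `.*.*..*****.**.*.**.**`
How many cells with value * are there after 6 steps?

14

.*.***.***.....*......
**..*...*.************
*.*******..***********
...*****.**.**********
***.***......********.
.*...*.******.******..
count of *: 14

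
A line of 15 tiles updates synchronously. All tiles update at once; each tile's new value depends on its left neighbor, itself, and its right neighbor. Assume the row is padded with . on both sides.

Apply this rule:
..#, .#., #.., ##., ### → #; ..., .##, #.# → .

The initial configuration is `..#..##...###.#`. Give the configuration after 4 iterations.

###.####..###.#

.####.##.#.##.#
#.###..#.#..#.#
#..#####.####.#
###.####..###.#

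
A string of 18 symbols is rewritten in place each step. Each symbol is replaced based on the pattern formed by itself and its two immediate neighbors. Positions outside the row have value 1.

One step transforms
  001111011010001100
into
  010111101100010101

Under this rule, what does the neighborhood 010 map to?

0

At position 10 the neighborhood is 010; the next row has 0 there.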